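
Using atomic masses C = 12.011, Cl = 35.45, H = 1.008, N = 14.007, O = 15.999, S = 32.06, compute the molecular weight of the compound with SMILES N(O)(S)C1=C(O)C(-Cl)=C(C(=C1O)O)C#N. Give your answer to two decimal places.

Molecular formula: C7H5ClN2O4S.
M = 7×12.011 + 1×35.45 + 5×1.008 + 2×14.007 + 4×15.999 + 1×32.06 = 248.64 g/mol.

248.64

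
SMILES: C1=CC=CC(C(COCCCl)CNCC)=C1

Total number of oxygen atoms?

The symbol for oxygen appears 1 time in the SMILES.

1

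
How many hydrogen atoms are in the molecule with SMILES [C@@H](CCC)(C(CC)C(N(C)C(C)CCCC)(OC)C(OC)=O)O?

37

Hydrogens are implicit in SMILES; fill each atom to its normal valence:
  7 × C: 3 H each → 21
  6 × C: 2 H each → 12
  3 × C: 1 H each → 3
  3 × O: no H
  2 × C: no H
  1 × N: no H
  1 × O: 1 H
  Total hydrogens = 37.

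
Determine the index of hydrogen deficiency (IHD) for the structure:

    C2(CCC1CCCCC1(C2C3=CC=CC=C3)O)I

Molecular formula from the SMILES: C16H21IO.
DoU = (2C + 2 + N − H − X)/2 = (2·16 + 2 + 0 − 21 − 1)/2 = 12/2 = 6.
(Structurally: 3 ring(s) + 3 π bond(s) = 6.)

6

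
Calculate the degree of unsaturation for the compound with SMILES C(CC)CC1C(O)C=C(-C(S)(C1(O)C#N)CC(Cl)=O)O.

5

Molecular formula from the SMILES: C13H18ClNO4S.
DoU = (2C + 2 + N − H − X)/2 = (2·13 + 2 + 1 − 18 − 1)/2 = 10/2 = 5.
(Structurally: 1 ring(s) + 4 π bond(s) = 5.)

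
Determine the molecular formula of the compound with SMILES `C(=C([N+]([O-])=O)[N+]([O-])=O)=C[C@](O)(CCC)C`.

Heavy atoms from the SMILES: 8 C, 2 N, 5 O.
Implicit hydrogens by atom environment:
  3 × C: no H
  2 × C: 3 H each → 6
  2 × C: 2 H each → 4
  2 × N (charge +1): no H
  2 × O: no H
  2 × O (charge -1): no H
  1 × C: 1 H
  1 × O: 1 H
  Total hydrogens = 12.
Molecular formula: C8H12N2O5

C8H12N2O5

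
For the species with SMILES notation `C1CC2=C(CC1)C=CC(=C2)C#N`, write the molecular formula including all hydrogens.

C11H11N

Heavy atoms from the SMILES: 11 C, 1 N.
Implicit hydrogens by atom environment:
  4 × C: 2 H each → 8
  3 × C (aromatic): 1 H each → 3
  3 × C (aromatic): no H
  1 × C: no H
  1 × N: no H
  Total hydrogens = 11.
Molecular formula: C11H11N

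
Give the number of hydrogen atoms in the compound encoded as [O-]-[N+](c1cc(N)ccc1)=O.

6

Hydrogens are implicit in SMILES; fill each atom to its normal valence:
  4 × C (aromatic): 1 H each → 4
  2 × C (aromatic): no H
  1 × N: 2 H
  1 × N (charge +1): no H
  1 × O: no H
  1 × O (charge -1): no H
  Total hydrogens = 6.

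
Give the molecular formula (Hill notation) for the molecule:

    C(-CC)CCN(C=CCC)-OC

C10H21NO

Heavy atoms from the SMILES: 10 C, 1 N, 1 O.
Implicit hydrogens by atom environment:
  5 × C: 2 H each → 10
  3 × C: 3 H each → 9
  2 × C: 1 H each → 2
  1 × N: no H
  1 × O: no H
  Total hydrogens = 21.
Molecular formula: C10H21NO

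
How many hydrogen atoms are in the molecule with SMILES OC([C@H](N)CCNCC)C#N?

15

Hydrogens are implicit in SMILES; fill each atom to its normal valence:
  3 × C: 2 H each → 6
  2 × C: 1 H each → 2
  1 × C: 3 H
  1 × C: no H
  1 × N: 2 H
  1 × N: 1 H
  1 × N: no H
  1 × O: 1 H
  Total hydrogens = 15.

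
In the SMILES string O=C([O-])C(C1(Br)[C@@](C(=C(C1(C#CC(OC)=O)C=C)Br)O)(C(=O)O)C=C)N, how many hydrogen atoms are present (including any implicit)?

Hydrogens are implicit in SMILES; fill each atom to its normal valence:
  10 × C: no H
  4 × O: no H
  3 × C: 1 H each → 3
  2 × Br: no H
  2 × C: 2 H each → 4
  2 × O: 1 H each → 2
  1 × C: 3 H
  1 × N: 2 H
  1 × O (charge -1): no H
  Total hydrogens = 14.

14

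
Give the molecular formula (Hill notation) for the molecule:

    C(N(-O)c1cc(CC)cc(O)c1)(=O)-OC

C10H13NO4

Heavy atoms from the SMILES: 10 C, 1 N, 4 O.
Implicit hydrogens by atom environment:
  3 × C (aromatic): 1 H each → 3
  3 × C (aromatic): no H
  2 × C: 3 H each → 6
  2 × O: 1 H each → 2
  2 × O: no H
  1 × C: 2 H
  1 × C: no H
  1 × N: no H
  Total hydrogens = 13.
Molecular formula: C10H13NO4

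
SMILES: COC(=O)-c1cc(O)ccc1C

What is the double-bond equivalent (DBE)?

Molecular formula from the SMILES: C9H10O3.
DoU = (2C + 2 + N − H − X)/2 = (2·9 + 2 + 0 − 10 − 0)/2 = 10/2 = 5.
(Structurally: 1 ring(s) + 4 π bond(s) = 5.)

5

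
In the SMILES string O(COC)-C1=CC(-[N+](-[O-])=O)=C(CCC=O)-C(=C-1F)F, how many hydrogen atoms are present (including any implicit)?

11

Hydrogens are implicit in SMILES; fill each atom to its normal valence:
  5 × C (aromatic): no H
  4 × O: no H
  3 × C: 2 H each → 6
  2 × F: no H
  1 × C: 3 H
  1 × C (aromatic): 1 H
  1 × C: 1 H
  1 × N (charge +1): no H
  1 × O (charge -1): no H
  Total hydrogens = 11.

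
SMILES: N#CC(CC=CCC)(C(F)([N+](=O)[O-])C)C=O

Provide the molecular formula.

C10H13FN2O3

Heavy atoms from the SMILES: 10 C, 1 F, 2 N, 3 O.
Implicit hydrogens by atom environment:
  3 × C: 1 H each → 3
  3 × C: no H
  2 × C: 3 H each → 6
  2 × C: 2 H each → 4
  2 × O: no H
  1 × F: no H
  1 × N (charge +1): no H
  1 × N: no H
  1 × O (charge -1): no H
  Total hydrogens = 13.
Molecular formula: C10H13FN2O3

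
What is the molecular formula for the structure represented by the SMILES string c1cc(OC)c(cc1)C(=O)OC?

Heavy atoms from the SMILES: 9 C, 3 O.
Implicit hydrogens by atom environment:
  4 × C (aromatic): 1 H each → 4
  3 × O: no H
  2 × C: 3 H each → 6
  2 × C (aromatic): no H
  1 × C: no H
  Total hydrogens = 10.
Molecular formula: C9H10O3

C9H10O3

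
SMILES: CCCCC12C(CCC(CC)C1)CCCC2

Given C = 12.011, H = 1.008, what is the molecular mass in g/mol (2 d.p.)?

Molecular formula: C16H30.
M = 16×12.011 + 30×1.008 = 222.42 g/mol.

222.42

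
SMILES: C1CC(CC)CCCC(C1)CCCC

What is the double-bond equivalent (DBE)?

Molecular formula from the SMILES: C14H28.
DoU = (2C + 2 + N − H − X)/2 = (2·14 + 2 + 0 − 28 − 0)/2 = 2/2 = 1.
(Structurally: 1 ring(s) + 0 π bond(s) = 1.)

1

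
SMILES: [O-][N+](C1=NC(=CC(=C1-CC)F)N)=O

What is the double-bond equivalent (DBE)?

Molecular formula from the SMILES: C7H8FN3O2.
DoU = (2C + 2 + N − H − X)/2 = (2·7 + 2 + 3 − 8 − 1)/2 = 10/2 = 5.
(Structurally: 1 ring(s) + 4 π bond(s) = 5.)

5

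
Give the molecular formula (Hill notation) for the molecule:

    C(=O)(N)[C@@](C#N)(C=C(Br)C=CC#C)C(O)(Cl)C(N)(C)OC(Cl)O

Heavy atoms from the SMILES: 1 Br, 13 C, 2 Cl, 3 N, 4 O.
Implicit hydrogens by atom environment:
  7 × C: no H
  5 × C: 1 H each → 5
  2 × Cl: no H
  2 × N: 2 H each → 4
  2 × O: 1 H each → 2
  2 × O: no H
  1 × Br: no H
  1 × C: 3 H
  1 × N: no H
  Total hydrogens = 14.
Molecular formula: C13H14BrCl2N3O4

C13H14BrCl2N3O4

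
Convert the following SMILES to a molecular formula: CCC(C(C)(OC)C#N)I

Heavy atoms from the SMILES: 7 C, 1 I, 1 N, 1 O.
Implicit hydrogens by atom environment:
  3 × C: 3 H each → 9
  2 × C: no H
  1 × C: 2 H
  1 × C: 1 H
  1 × I: no H
  1 × N: no H
  1 × O: no H
  Total hydrogens = 12.
Molecular formula: C7H12INO

C7H12INO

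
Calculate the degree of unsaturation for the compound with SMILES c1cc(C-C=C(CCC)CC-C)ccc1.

Molecular formula from the SMILES: C15H22.
DoU = (2C + 2 + N − H − X)/2 = (2·15 + 2 + 0 − 22 − 0)/2 = 10/2 = 5.
(Structurally: 1 ring(s) + 4 π bond(s) = 5.)

5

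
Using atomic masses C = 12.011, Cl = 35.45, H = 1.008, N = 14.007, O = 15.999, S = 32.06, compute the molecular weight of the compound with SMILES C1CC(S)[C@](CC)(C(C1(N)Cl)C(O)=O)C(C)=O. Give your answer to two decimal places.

Molecular formula: C11H18ClNO3S.
M = 11×12.011 + 1×35.45 + 18×1.008 + 1×14.007 + 3×15.999 + 1×32.06 = 279.78 g/mol.

279.78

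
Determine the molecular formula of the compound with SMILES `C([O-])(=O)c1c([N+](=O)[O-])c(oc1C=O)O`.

C6H2NO7-

Heavy atoms from the SMILES: 6 C, 1 N, 7 O.
Implicit hydrogens by atom environment:
  4 × C (aromatic): no H
  3 × O: no H
  2 × O (charge -1): no H
  1 × C: 1 H
  1 × C: no H
  1 × N (charge +1): no H
  1 × O: 1 H
  1 × O (aromatic): no H
  Total hydrogens = 2.
Net charge -1.
Molecular formula: C6H2NO7-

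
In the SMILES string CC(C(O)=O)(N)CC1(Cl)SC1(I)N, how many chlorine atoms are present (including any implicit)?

1

The symbol for chlorine appears 1 time in the SMILES.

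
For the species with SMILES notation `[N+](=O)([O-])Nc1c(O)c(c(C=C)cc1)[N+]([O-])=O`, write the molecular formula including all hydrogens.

Heavy atoms from the SMILES: 8 C, 3 N, 5 O.
Implicit hydrogens by atom environment:
  4 × C (aromatic): no H
  2 × C (aromatic): 1 H each → 2
  2 × N (charge +1): no H
  2 × O: no H
  2 × O (charge -1): no H
  1 × C: 2 H
  1 × C: 1 H
  1 × N: 1 H
  1 × O: 1 H
  Total hydrogens = 7.
Molecular formula: C8H7N3O5

C8H7N3O5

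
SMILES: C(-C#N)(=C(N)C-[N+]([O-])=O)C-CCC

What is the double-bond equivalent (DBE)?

Molecular formula from the SMILES: C8H13N3O2.
DoU = (2C + 2 + N − H − X)/2 = (2·8 + 2 + 3 − 13 − 0)/2 = 8/2 = 4.
(Structurally: 0 ring(s) + 4 π bond(s) = 4.)

4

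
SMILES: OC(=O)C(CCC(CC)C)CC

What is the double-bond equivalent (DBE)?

Molecular formula from the SMILES: C10H20O2.
DoU = (2C + 2 + N − H − X)/2 = (2·10 + 2 + 0 − 20 − 0)/2 = 2/2 = 1.
(Structurally: 0 ring(s) + 1 π bond(s) = 1.)

1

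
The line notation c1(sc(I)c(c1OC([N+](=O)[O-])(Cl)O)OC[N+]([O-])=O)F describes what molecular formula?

C6H3ClFIN2O7S

Heavy atoms from the SMILES: 6 C, 1 Cl, 1 F, 1 I, 2 N, 7 O, 1 S.
Implicit hydrogens by atom environment:
  4 × C (aromatic): no H
  4 × O: no H
  2 × N (charge +1): no H
  2 × O (charge -1): no H
  1 × C: 2 H
  1 × C: no H
  1 × Cl: no H
  1 × F: no H
  1 × I: no H
  1 × O: 1 H
  1 × S (aromatic): no H
  Total hydrogens = 3.
Molecular formula: C6H3ClFIN2O7S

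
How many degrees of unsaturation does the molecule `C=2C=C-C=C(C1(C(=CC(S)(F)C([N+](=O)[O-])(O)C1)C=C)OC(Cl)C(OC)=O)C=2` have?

Molecular formula from the SMILES: C17H17ClFNO6S.
DoU = (2C + 2 + N − H − X)/2 = (2·17 + 2 + 1 − 17 − 2)/2 = 18/2 = 9.
(Structurally: 2 ring(s) + 7 π bond(s) = 9.)

9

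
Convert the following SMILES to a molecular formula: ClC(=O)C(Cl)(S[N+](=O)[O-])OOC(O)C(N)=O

C4H4Cl2N2O7S

Heavy atoms from the SMILES: 4 C, 2 Cl, 2 N, 7 O, 1 S.
Implicit hydrogens by atom environment:
  5 × O: no H
  3 × C: no H
  2 × Cl: no H
  1 × C: 1 H
  1 × N: 2 H
  1 × N (charge +1): no H
  1 × O: 1 H
  1 × O (charge -1): no H
  1 × S: no H
  Total hydrogens = 4.
Molecular formula: C4H4Cl2N2O7S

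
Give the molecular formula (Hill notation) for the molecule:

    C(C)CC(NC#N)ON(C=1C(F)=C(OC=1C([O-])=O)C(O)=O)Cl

C11H10ClFN3O6-

Heavy atoms from the SMILES: 11 C, 1 Cl, 1 F, 3 N, 6 O.
Implicit hydrogens by atom environment:
  4 × C (aromatic): no H
  3 × C: no H
  3 × O: no H
  2 × C: 2 H each → 4
  2 × N: no H
  1 × C: 3 H
  1 × C: 1 H
  1 × Cl: no H
  1 × F: no H
  1 × N: 1 H
  1 × O: 1 H
  1 × O (aromatic): no H
  1 × O (charge -1): no H
  Total hydrogens = 10.
Net charge -1.
Molecular formula: C11H10ClFN3O6-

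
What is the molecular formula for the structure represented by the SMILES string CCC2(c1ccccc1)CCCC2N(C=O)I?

Heavy atoms from the SMILES: 14 C, 1 I, 1 N, 1 O.
Implicit hydrogens by atom environment:
  5 × C (aromatic): 1 H each → 5
  4 × C: 2 H each → 8
  2 × C: 1 H each → 2
  1 × C: 3 H
  1 × C: no H
  1 × C (aromatic): no H
  1 × I: no H
  1 × N: no H
  1 × O: no H
  Total hydrogens = 18.
Molecular formula: C14H18INO

C14H18INO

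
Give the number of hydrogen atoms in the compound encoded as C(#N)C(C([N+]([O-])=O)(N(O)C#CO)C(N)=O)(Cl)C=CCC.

Hydrogens are implicit in SMILES; fill each atom to its normal valence:
  6 × C: no H
  2 × C: 1 H each → 2
  2 × N: no H
  2 × O: 1 H each → 2
  2 × O: no H
  1 × C: 3 H
  1 × C: 2 H
  1 × Cl: no H
  1 × N: 2 H
  1 × N (charge +1): no H
  1 × O (charge -1): no H
  Total hydrogens = 11.

11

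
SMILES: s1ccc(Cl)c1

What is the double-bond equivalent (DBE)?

Molecular formula from the SMILES: C4H3ClS.
DoU = (2C + 2 + N − H − X)/2 = (2·4 + 2 + 0 − 3 − 1)/2 = 6/2 = 3.
(Structurally: 1 ring(s) + 2 π bond(s) = 3.)

3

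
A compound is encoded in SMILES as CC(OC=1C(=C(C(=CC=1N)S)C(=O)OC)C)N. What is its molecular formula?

Heavy atoms from the SMILES: 11 C, 2 N, 3 O, 1 S.
Implicit hydrogens by atom environment:
  5 × C (aromatic): no H
  3 × C: 3 H each → 9
  3 × O: no H
  2 × N: 2 H each → 4
  1 × C (aromatic): 1 H
  1 × C: 1 H
  1 × C: no H
  1 × S: 1 H
  Total hydrogens = 16.
Molecular formula: C11H16N2O3S

C11H16N2O3S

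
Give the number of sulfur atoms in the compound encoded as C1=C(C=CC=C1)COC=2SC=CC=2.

1

The symbol for sulfur appears 1 time in the SMILES.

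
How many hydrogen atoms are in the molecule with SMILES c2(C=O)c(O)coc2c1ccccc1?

Hydrogens are implicit in SMILES; fill each atom to its normal valence:
  6 × C (aromatic): 1 H each → 6
  4 × C (aromatic): no H
  1 × C: 1 H
  1 × O: 1 H
  1 × O (aromatic): no H
  1 × O: no H
  Total hydrogens = 8.

8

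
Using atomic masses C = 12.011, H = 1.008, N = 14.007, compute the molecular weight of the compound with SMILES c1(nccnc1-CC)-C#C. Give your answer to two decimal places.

Molecular formula: C8H8N2.
M = 8×12.011 + 8×1.008 + 2×14.007 = 132.17 g/mol.

132.17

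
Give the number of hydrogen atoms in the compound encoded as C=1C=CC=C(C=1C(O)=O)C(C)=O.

8

Hydrogens are implicit in SMILES; fill each atom to its normal valence:
  4 × C (aromatic): 1 H each → 4
  2 × C (aromatic): no H
  2 × C: no H
  2 × O: no H
  1 × C: 3 H
  1 × O: 1 H
  Total hydrogens = 8.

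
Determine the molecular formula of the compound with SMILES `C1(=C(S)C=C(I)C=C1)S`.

Heavy atoms from the SMILES: 6 C, 1 I, 2 S.
Implicit hydrogens by atom environment:
  3 × C (aromatic): 1 H each → 3
  3 × C (aromatic): no H
  2 × S: 1 H each → 2
  1 × I: no H
  Total hydrogens = 5.
Molecular formula: C6H5IS2

C6H5IS2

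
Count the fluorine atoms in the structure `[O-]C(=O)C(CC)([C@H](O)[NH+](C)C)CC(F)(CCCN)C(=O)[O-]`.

The symbol for fluorine appears 1 time in the SMILES.

1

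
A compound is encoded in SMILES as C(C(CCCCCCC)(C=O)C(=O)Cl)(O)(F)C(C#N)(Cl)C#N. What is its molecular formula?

Heavy atoms from the SMILES: 14 C, 2 Cl, 1 F, 2 N, 3 O.
Implicit hydrogens by atom environment:
  6 × C: 2 H each → 12
  6 × C: no H
  2 × Cl: no H
  2 × N: no H
  2 × O: no H
  1 × C: 3 H
  1 × C: 1 H
  1 × F: no H
  1 × O: 1 H
  Total hydrogens = 17.
Molecular formula: C14H17Cl2FN2O3

C14H17Cl2FN2O3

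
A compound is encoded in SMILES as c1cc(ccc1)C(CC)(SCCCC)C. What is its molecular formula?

Heavy atoms from the SMILES: 14 C, 1 S.
Implicit hydrogens by atom environment:
  5 × C (aromatic): 1 H each → 5
  4 × C: 2 H each → 8
  3 × C: 3 H each → 9
  1 × C: no H
  1 × C (aromatic): no H
  1 × S: no H
  Total hydrogens = 22.
Molecular formula: C14H22S

C14H22S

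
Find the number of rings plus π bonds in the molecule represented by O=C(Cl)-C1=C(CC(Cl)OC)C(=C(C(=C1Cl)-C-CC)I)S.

5

Molecular formula from the SMILES: C13H14Cl3IO2S.
DoU = (2C + 2 + N − H − X)/2 = (2·13 + 2 + 0 − 14 − 4)/2 = 10/2 = 5.
(Structurally: 1 ring(s) + 4 π bond(s) = 5.)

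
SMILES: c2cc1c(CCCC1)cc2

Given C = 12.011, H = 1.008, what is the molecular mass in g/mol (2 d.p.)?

132.21

Molecular formula: C10H12.
M = 10×12.011 + 12×1.008 = 132.21 g/mol.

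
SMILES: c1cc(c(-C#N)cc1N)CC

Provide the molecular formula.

Heavy atoms from the SMILES: 9 C, 2 N.
Implicit hydrogens by atom environment:
  3 × C (aromatic): 1 H each → 3
  3 × C (aromatic): no H
  1 × C: 3 H
  1 × C: 2 H
  1 × C: no H
  1 × N: 2 H
  1 × N: no H
  Total hydrogens = 10.
Molecular formula: C9H10N2

C9H10N2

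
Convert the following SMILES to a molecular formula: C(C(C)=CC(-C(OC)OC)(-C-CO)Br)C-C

Heavy atoms from the SMILES: 1 Br, 12 C, 3 O.
Implicit hydrogens by atom environment:
  4 × C: 3 H each → 12
  4 × C: 2 H each → 8
  2 × C: 1 H each → 2
  2 × C: no H
  2 × O: no H
  1 × Br: no H
  1 × O: 1 H
  Total hydrogens = 23.
Molecular formula: C12H23BrO3

C12H23BrO3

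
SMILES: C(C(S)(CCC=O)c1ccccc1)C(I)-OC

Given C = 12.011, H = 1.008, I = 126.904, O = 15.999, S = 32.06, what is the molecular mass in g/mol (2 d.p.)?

364.24

Molecular formula: C13H17IO2S.
M = 13×12.011 + 17×1.008 + 1×126.904 + 2×15.999 + 1×32.06 = 364.24 g/mol.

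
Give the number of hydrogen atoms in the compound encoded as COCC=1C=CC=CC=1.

10

Hydrogens are implicit in SMILES; fill each atom to its normal valence:
  5 × C (aromatic): 1 H each → 5
  1 × C: 3 H
  1 × C: 2 H
  1 × C (aromatic): no H
  1 × O: no H
  Total hydrogens = 10.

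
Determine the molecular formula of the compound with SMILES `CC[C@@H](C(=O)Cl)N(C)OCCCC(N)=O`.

Heavy atoms from the SMILES: 9 C, 1 Cl, 2 N, 3 O.
Implicit hydrogens by atom environment:
  4 × C: 2 H each → 8
  3 × O: no H
  2 × C: 3 H each → 6
  2 × C: no H
  1 × C: 1 H
  1 × Cl: no H
  1 × N: 2 H
  1 × N: no H
  Total hydrogens = 17.
Molecular formula: C9H17ClN2O3

C9H17ClN2O3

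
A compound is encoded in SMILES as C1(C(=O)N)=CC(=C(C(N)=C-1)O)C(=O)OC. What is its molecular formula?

Heavy atoms from the SMILES: 9 C, 2 N, 4 O.
Implicit hydrogens by atom environment:
  4 × C (aromatic): no H
  3 × O: no H
  2 × C (aromatic): 1 H each → 2
  2 × C: no H
  2 × N: 2 H each → 4
  1 × C: 3 H
  1 × O: 1 H
  Total hydrogens = 10.
Molecular formula: C9H10N2O4

C9H10N2O4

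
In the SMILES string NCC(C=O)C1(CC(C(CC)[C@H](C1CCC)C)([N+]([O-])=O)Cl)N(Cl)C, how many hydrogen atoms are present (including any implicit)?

29

Hydrogens are implicit in SMILES; fill each atom to its normal valence:
  5 × C: 2 H each → 10
  5 × C: 1 H each → 5
  4 × C: 3 H each → 12
  2 × C: no H
  2 × Cl: no H
  2 × O: no H
  1 × N: 2 H
  1 × N (charge +1): no H
  1 × N: no H
  1 × O (charge -1): no H
  Total hydrogens = 29.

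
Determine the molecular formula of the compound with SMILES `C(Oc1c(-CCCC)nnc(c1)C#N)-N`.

Heavy atoms from the SMILES: 10 C, 4 N, 1 O.
Implicit hydrogens by atom environment:
  4 × C: 2 H each → 8
  3 × C (aromatic): no H
  2 × N (aromatic): no H
  1 × C: 3 H
  1 × C (aromatic): 1 H
  1 × C: no H
  1 × N: 2 H
  1 × N: no H
  1 × O: no H
  Total hydrogens = 14.
Molecular formula: C10H14N4O

C10H14N4O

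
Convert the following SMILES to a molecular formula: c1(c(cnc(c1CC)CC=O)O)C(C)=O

Heavy atoms from the SMILES: 11 C, 1 N, 3 O.
Implicit hydrogens by atom environment:
  4 × C (aromatic): no H
  2 × C: 3 H each → 6
  2 × C: 2 H each → 4
  2 × O: no H
  1 × C (aromatic): 1 H
  1 × C: 1 H
  1 × C: no H
  1 × N (aromatic): no H
  1 × O: 1 H
  Total hydrogens = 13.
Molecular formula: C11H13NO3

C11H13NO3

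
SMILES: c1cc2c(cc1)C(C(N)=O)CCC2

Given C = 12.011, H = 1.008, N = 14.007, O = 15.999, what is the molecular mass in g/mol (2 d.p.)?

175.23

Molecular formula: C11H13NO.
M = 11×12.011 + 13×1.008 + 1×14.007 + 1×15.999 = 175.23 g/mol.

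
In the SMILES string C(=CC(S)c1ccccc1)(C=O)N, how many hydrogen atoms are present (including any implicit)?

Hydrogens are implicit in SMILES; fill each atom to its normal valence:
  5 × C (aromatic): 1 H each → 5
  3 × C: 1 H each → 3
  1 × C: no H
  1 × C (aromatic): no H
  1 × N: 2 H
  1 × O: no H
  1 × S: 1 H
  Total hydrogens = 11.

11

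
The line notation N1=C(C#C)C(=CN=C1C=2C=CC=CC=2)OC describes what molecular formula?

C13H10N2O

Heavy atoms from the SMILES: 13 C, 2 N, 1 O.
Implicit hydrogens by atom environment:
  6 × C (aromatic): 1 H each → 6
  4 × C (aromatic): no H
  2 × N (aromatic): no H
  1 × C: 3 H
  1 × C: 1 H
  1 × C: no H
  1 × O: no H
  Total hydrogens = 10.
Molecular formula: C13H10N2O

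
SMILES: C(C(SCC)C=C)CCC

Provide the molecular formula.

Heavy atoms from the SMILES: 9 C, 1 S.
Implicit hydrogens by atom environment:
  5 × C: 2 H each → 10
  2 × C: 3 H each → 6
  2 × C: 1 H each → 2
  1 × S: no H
  Total hydrogens = 18.
Molecular formula: C9H18S

C9H18S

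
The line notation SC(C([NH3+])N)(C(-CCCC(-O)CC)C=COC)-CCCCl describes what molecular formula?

C15H32ClN2O2S+

Heavy atoms from the SMILES: 15 C, 1 Cl, 2 N, 2 O, 1 S.
Implicit hydrogens by atom environment:
  7 × C: 2 H each → 14
  5 × C: 1 H each → 5
  2 × C: 3 H each → 6
  1 × C: no H
  1 × Cl: no H
  1 × N (charge +1): 3 H
  1 × N: 2 H
  1 × O: 1 H
  1 × O: no H
  1 × S: 1 H
  Total hydrogens = 32.
Net charge +1.
Molecular formula: C15H32ClN2O2S+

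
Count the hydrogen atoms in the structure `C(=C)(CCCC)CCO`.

16

Hydrogens are implicit in SMILES; fill each atom to its normal valence:
  6 × C: 2 H each → 12
  1 × C: 3 H
  1 × C: no H
  1 × O: 1 H
  Total hydrogens = 16.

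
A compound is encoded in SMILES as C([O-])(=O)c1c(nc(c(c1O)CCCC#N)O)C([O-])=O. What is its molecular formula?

[C11H8N2O6]2-

Heavy atoms from the SMILES: 11 C, 2 N, 6 O.
Implicit hydrogens by atom environment:
  5 × C (aromatic): no H
  3 × C: 2 H each → 6
  3 × C: no H
  2 × O: 1 H each → 2
  2 × O: no H
  2 × O (charge -1): no H
  1 × N (aromatic): no H
  1 × N: no H
  Total hydrogens = 8.
Net charge -2.
Molecular formula: [C11H8N2O6]2-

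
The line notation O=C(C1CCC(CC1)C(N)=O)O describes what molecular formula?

C8H13NO3

Heavy atoms from the SMILES: 8 C, 1 N, 3 O.
Implicit hydrogens by atom environment:
  4 × C: 2 H each → 8
  2 × C: 1 H each → 2
  2 × C: no H
  2 × O: no H
  1 × N: 2 H
  1 × O: 1 H
  Total hydrogens = 13.
Molecular formula: C8H13NO3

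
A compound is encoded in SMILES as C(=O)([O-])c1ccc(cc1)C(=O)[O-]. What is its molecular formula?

Heavy atoms from the SMILES: 8 C, 4 O.
Implicit hydrogens by atom environment:
  4 × C (aromatic): 1 H each → 4
  2 × C (aromatic): no H
  2 × C: no H
  2 × O: no H
  2 × O (charge -1): no H
  Total hydrogens = 4.
Net charge -2.
Molecular formula: [C8H4O4]2-

[C8H4O4]2-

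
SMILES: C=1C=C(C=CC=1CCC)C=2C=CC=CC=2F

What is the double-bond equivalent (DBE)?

8

Molecular formula from the SMILES: C15H15F.
DoU = (2C + 2 + N − H − X)/2 = (2·15 + 2 + 0 − 15 − 1)/2 = 16/2 = 8.
(Structurally: 2 ring(s) + 6 π bond(s) = 8.)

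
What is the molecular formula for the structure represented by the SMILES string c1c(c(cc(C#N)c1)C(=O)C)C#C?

C11H7NO

Heavy atoms from the SMILES: 11 C, 1 N, 1 O.
Implicit hydrogens by atom environment:
  3 × C (aromatic): 1 H each → 3
  3 × C (aromatic): no H
  3 × C: no H
  1 × C: 3 H
  1 × C: 1 H
  1 × N: no H
  1 × O: no H
  Total hydrogens = 7.
Molecular formula: C11H7NO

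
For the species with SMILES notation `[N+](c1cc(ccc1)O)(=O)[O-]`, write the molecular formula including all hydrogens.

C6H5NO3

Heavy atoms from the SMILES: 6 C, 1 N, 3 O.
Implicit hydrogens by atom environment:
  4 × C (aromatic): 1 H each → 4
  2 × C (aromatic): no H
  1 × N (charge +1): no H
  1 × O: 1 H
  1 × O: no H
  1 × O (charge -1): no H
  Total hydrogens = 5.
Molecular formula: C6H5NO3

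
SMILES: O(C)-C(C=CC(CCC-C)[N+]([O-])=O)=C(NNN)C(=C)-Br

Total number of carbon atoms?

12

The symbol for carbon appears 12 times in the SMILES.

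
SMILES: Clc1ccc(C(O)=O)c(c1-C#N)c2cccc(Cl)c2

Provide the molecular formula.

C14H7Cl2NO2

Heavy atoms from the SMILES: 14 C, 2 Cl, 1 N, 2 O.
Implicit hydrogens by atom environment:
  6 × C (aromatic): 1 H each → 6
  6 × C (aromatic): no H
  2 × C: no H
  2 × Cl: no H
  1 × N: no H
  1 × O: 1 H
  1 × O: no H
  Total hydrogens = 7.
Molecular formula: C14H7Cl2NO2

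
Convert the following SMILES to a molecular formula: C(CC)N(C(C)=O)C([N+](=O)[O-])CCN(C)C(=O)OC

C11H21N3O5

Heavy atoms from the SMILES: 11 C, 3 N, 5 O.
Implicit hydrogens by atom environment:
  4 × C: 3 H each → 12
  4 × C: 2 H each → 8
  4 × O: no H
  2 × C: no H
  2 × N: no H
  1 × C: 1 H
  1 × N (charge +1): no H
  1 × O (charge -1): no H
  Total hydrogens = 21.
Molecular formula: C11H21N3O5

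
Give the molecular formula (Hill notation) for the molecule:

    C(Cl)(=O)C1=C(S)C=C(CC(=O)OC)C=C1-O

C10H9ClO4S

Heavy atoms from the SMILES: 10 C, 1 Cl, 4 O, 1 S.
Implicit hydrogens by atom environment:
  4 × C (aromatic): no H
  3 × O: no H
  2 × C (aromatic): 1 H each → 2
  2 × C: no H
  1 × C: 3 H
  1 × C: 2 H
  1 × Cl: no H
  1 × O: 1 H
  1 × S: 1 H
  Total hydrogens = 9.
Molecular formula: C10H9ClO4S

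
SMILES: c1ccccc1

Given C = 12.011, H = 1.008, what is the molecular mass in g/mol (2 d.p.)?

78.11

Molecular formula: C6H6.
M = 6×12.011 + 6×1.008 = 78.11 g/mol.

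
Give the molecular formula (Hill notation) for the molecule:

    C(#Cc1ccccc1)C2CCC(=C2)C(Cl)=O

Heavy atoms from the SMILES: 14 C, 1 Cl, 1 O.
Implicit hydrogens by atom environment:
  5 × C (aromatic): 1 H each → 5
  4 × C: no H
  2 × C: 2 H each → 4
  2 × C: 1 H each → 2
  1 × C (aromatic): no H
  1 × Cl: no H
  1 × O: no H
  Total hydrogens = 11.
Molecular formula: C14H11ClO

C14H11ClO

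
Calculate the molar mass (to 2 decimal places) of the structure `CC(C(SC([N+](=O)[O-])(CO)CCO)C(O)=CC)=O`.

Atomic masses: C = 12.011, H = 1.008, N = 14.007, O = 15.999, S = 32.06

Molecular formula: C10H17NO6S.
M = 10×12.011 + 17×1.008 + 1×14.007 + 6×15.999 + 1×32.06 = 279.31 g/mol.

279.31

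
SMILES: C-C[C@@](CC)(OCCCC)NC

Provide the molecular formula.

C10H23NO

Heavy atoms from the SMILES: 10 C, 1 N, 1 O.
Implicit hydrogens by atom environment:
  5 × C: 2 H each → 10
  4 × C: 3 H each → 12
  1 × C: no H
  1 × N: 1 H
  1 × O: no H
  Total hydrogens = 23.
Molecular formula: C10H23NO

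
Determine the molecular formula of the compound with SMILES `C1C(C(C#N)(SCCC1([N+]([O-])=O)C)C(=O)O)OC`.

Heavy atoms from the SMILES: 10 C, 2 N, 5 O, 1 S.
Implicit hydrogens by atom environment:
  4 × C: no H
  3 × C: 2 H each → 6
  3 × O: no H
  2 × C: 3 H each → 6
  1 × C: 1 H
  1 × N: no H
  1 × N (charge +1): no H
  1 × O: 1 H
  1 × O (charge -1): no H
  1 × S: no H
  Total hydrogens = 14.
Molecular formula: C10H14N2O5S

C10H14N2O5S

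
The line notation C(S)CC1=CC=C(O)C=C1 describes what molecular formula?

C8H10OS

Heavy atoms from the SMILES: 8 C, 1 O, 1 S.
Implicit hydrogens by atom environment:
  4 × C (aromatic): 1 H each → 4
  2 × C: 2 H each → 4
  2 × C (aromatic): no H
  1 × O: 1 H
  1 × S: 1 H
  Total hydrogens = 10.
Molecular formula: C8H10OS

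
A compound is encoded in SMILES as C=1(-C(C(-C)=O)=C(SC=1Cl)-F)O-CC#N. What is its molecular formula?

Heavy atoms from the SMILES: 8 C, 1 Cl, 1 F, 1 N, 2 O, 1 S.
Implicit hydrogens by atom environment:
  4 × C (aromatic): no H
  2 × C: no H
  2 × O: no H
  1 × C: 3 H
  1 × C: 2 H
  1 × Cl: no H
  1 × F: no H
  1 × N: no H
  1 × S (aromatic): no H
  Total hydrogens = 5.
Molecular formula: C8H5ClFNO2S

C8H5ClFNO2S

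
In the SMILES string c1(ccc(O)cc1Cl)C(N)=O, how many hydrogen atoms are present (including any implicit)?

6

Hydrogens are implicit in SMILES; fill each atom to its normal valence:
  3 × C (aromatic): 1 H each → 3
  3 × C (aromatic): no H
  1 × C: no H
  1 × Cl: no H
  1 × N: 2 H
  1 × O: 1 H
  1 × O: no H
  Total hydrogens = 6.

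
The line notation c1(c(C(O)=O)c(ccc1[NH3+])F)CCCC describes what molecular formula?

C11H15FNO2+

Heavy atoms from the SMILES: 11 C, 1 F, 1 N, 2 O.
Implicit hydrogens by atom environment:
  4 × C (aromatic): no H
  3 × C: 2 H each → 6
  2 × C (aromatic): 1 H each → 2
  1 × C: 3 H
  1 × C: no H
  1 × F: no H
  1 × N (charge +1): 3 H
  1 × O: 1 H
  1 × O: no H
  Total hydrogens = 15.
Net charge +1.
Molecular formula: C11H15FNO2+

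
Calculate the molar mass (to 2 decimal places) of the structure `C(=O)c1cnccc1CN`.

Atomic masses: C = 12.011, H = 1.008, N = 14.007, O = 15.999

Molecular formula: C7H8N2O.
M = 7×12.011 + 8×1.008 + 2×14.007 + 1×15.999 = 136.15 g/mol.

136.15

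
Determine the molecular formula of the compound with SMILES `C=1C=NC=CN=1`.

Heavy atoms from the SMILES: 4 C, 2 N.
Implicit hydrogens by atom environment:
  4 × C (aromatic): 1 H each → 4
  2 × N (aromatic): no H
  Total hydrogens = 4.
Molecular formula: C4H4N2

C4H4N2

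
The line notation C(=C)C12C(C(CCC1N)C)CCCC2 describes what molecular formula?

Heavy atoms from the SMILES: 13 C, 1 N.
Implicit hydrogens by atom environment:
  7 × C: 2 H each → 14
  4 × C: 1 H each → 4
  1 × C: 3 H
  1 × C: no H
  1 × N: 2 H
  Total hydrogens = 23.
Molecular formula: C13H23N

C13H23N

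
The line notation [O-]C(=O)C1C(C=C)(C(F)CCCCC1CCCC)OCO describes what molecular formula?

Heavy atoms from the SMILES: 16 C, 1 F, 4 O.
Implicit hydrogens by atom environment:
  9 × C: 2 H each → 18
  4 × C: 1 H each → 4
  2 × C: no H
  2 × O: no H
  1 × C: 3 H
  1 × F: no H
  1 × O: 1 H
  1 × O (charge -1): no H
  Total hydrogens = 26.
Net charge -1.
Molecular formula: C16H26FO4-

C16H26FO4-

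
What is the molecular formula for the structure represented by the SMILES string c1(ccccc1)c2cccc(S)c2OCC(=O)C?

C15H14O2S

Heavy atoms from the SMILES: 15 C, 2 O, 1 S.
Implicit hydrogens by atom environment:
  8 × C (aromatic): 1 H each → 8
  4 × C (aromatic): no H
  2 × O: no H
  1 × C: 3 H
  1 × C: 2 H
  1 × C: no H
  1 × S: 1 H
  Total hydrogens = 14.
Molecular formula: C15H14O2S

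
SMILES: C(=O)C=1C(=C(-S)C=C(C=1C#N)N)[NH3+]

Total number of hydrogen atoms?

Hydrogens are implicit in SMILES; fill each atom to its normal valence:
  5 × C (aromatic): no H
  1 × C (aromatic): 1 H
  1 × C: 1 H
  1 × C: no H
  1 × N (charge +1): 3 H
  1 × N: 2 H
  1 × N: no H
  1 × O: no H
  1 × S: 1 H
  Total hydrogens = 8.

8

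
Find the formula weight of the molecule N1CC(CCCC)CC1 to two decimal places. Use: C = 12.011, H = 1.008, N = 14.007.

127.23

Molecular formula: C8H17N.
M = 8×12.011 + 17×1.008 + 1×14.007 = 127.23 g/mol.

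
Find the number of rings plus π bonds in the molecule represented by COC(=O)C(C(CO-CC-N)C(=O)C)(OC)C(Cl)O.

Molecular formula from the SMILES: C11H20ClNO6.
DoU = (2C + 2 + N − H − X)/2 = (2·11 + 2 + 1 − 20 − 1)/2 = 4/2 = 2.
(Structurally: 0 ring(s) + 2 π bond(s) = 2.)

2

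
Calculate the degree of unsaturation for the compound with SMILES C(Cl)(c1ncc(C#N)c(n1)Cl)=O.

7

Molecular formula from the SMILES: C6HCl2N3O.
DoU = (2C + 2 + N − H − X)/2 = (2·6 + 2 + 3 − 1 − 2)/2 = 14/2 = 7.
(Structurally: 1 ring(s) + 6 π bond(s) = 7.)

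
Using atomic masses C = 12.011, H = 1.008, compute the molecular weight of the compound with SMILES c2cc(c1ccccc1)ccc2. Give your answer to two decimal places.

Molecular formula: C12H10.
M = 12×12.011 + 10×1.008 = 154.21 g/mol.

154.21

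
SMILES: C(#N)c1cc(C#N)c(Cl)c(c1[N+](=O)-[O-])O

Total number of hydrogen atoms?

Hydrogens are implicit in SMILES; fill each atom to its normal valence:
  5 × C (aromatic): no H
  2 × C: no H
  2 × N: no H
  1 × C (aromatic): 1 H
  1 × Cl: no H
  1 × N (charge +1): no H
  1 × O: 1 H
  1 × O: no H
  1 × O (charge -1): no H
  Total hydrogens = 2.

2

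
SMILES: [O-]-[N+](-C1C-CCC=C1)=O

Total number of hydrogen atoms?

Hydrogens are implicit in SMILES; fill each atom to its normal valence:
  3 × C: 2 H each → 6
  3 × C: 1 H each → 3
  1 × N (charge +1): no H
  1 × O: no H
  1 × O (charge -1): no H
  Total hydrogens = 9.

9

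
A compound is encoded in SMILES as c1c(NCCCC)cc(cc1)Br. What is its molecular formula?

C10H14BrN

Heavy atoms from the SMILES: 1 Br, 10 C, 1 N.
Implicit hydrogens by atom environment:
  4 × C (aromatic): 1 H each → 4
  3 × C: 2 H each → 6
  2 × C (aromatic): no H
  1 × Br: no H
  1 × C: 3 H
  1 × N: 1 H
  Total hydrogens = 14.
Molecular formula: C10H14BrN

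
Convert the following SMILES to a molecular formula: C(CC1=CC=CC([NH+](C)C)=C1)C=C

C12H18N+

Heavy atoms from the SMILES: 12 C, 1 N.
Implicit hydrogens by atom environment:
  4 × C (aromatic): 1 H each → 4
  3 × C: 2 H each → 6
  2 × C: 3 H each → 6
  2 × C (aromatic): no H
  1 × C: 1 H
  1 × N (charge +1): 1 H
  Total hydrogens = 18.
Net charge +1.
Molecular formula: C12H18N+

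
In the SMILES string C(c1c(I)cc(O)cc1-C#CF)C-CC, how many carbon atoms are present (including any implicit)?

12

The symbol for carbon appears 12 times in the SMILES. Lowercase c denotes aromatic carbon and counts toward C.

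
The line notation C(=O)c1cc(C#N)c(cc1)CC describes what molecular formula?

Heavy atoms from the SMILES: 10 C, 1 N, 1 O.
Implicit hydrogens by atom environment:
  3 × C (aromatic): 1 H each → 3
  3 × C (aromatic): no H
  1 × C: 3 H
  1 × C: 2 H
  1 × C: 1 H
  1 × C: no H
  1 × N: no H
  1 × O: no H
  Total hydrogens = 9.
Molecular formula: C10H9NO

C10H9NO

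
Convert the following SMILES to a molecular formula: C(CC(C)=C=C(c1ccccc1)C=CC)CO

Heavy atoms from the SMILES: 16 C, 1 O.
Implicit hydrogens by atom environment:
  5 × C (aromatic): 1 H each → 5
  3 × C: 2 H each → 6
  3 × C: no H
  2 × C: 3 H each → 6
  2 × C: 1 H each → 2
  1 × C (aromatic): no H
  1 × O: 1 H
  Total hydrogens = 20.
Molecular formula: C16H20O

C16H20O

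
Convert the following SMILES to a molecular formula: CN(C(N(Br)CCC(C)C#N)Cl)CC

Heavy atoms from the SMILES: 1 Br, 9 C, 1 Cl, 3 N.
Implicit hydrogens by atom environment:
  3 × C: 3 H each → 9
  3 × C: 2 H each → 6
  3 × N: no H
  2 × C: 1 H each → 2
  1 × Br: no H
  1 × C: no H
  1 × Cl: no H
  Total hydrogens = 17.
Molecular formula: C9H17BrClN3

C9H17BrClN3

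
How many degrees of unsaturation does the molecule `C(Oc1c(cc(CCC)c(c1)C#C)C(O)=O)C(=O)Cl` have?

Molecular formula from the SMILES: C14H13ClO4.
DoU = (2C + 2 + N − H − X)/2 = (2·14 + 2 + 0 − 13 − 1)/2 = 16/2 = 8.
(Structurally: 1 ring(s) + 7 π bond(s) = 8.)

8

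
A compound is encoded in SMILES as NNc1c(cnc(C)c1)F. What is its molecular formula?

C6H8FN3

Heavy atoms from the SMILES: 6 C, 1 F, 3 N.
Implicit hydrogens by atom environment:
  3 × C (aromatic): no H
  2 × C (aromatic): 1 H each → 2
  1 × C: 3 H
  1 × F: no H
  1 × N: 2 H
  1 × N: 1 H
  1 × N (aromatic): no H
  Total hydrogens = 8.
Molecular formula: C6H8FN3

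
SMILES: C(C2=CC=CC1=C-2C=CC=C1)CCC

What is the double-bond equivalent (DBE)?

Molecular formula from the SMILES: C14H16.
DoU = (2C + 2 + N − H − X)/2 = (2·14 + 2 + 0 − 16 − 0)/2 = 14/2 = 7.
(Structurally: 2 ring(s) + 5 π bond(s) = 7.)

7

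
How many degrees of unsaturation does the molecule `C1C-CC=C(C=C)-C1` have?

3

Molecular formula from the SMILES: C8H12.
DoU = (2C + 2 + N − H − X)/2 = (2·8 + 2 + 0 − 12 − 0)/2 = 6/2 = 3.
(Structurally: 1 ring(s) + 2 π bond(s) = 3.)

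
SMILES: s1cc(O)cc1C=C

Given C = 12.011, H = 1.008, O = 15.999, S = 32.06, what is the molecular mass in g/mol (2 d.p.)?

126.17

Molecular formula: C6H6OS.
M = 6×12.011 + 6×1.008 + 1×15.999 + 1×32.06 = 126.17 g/mol.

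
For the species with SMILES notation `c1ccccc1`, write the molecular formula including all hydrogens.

Heavy atoms from the SMILES: 6 C.
Implicit hydrogens by atom environment:
  6 × C (aromatic): 1 H each → 6
  Total hydrogens = 6.
Molecular formula: C6H6

C6H6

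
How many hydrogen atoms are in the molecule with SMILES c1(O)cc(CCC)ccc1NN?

14

Hydrogens are implicit in SMILES; fill each atom to its normal valence:
  3 × C (aromatic): 1 H each → 3
  3 × C (aromatic): no H
  2 × C: 2 H each → 4
  1 × C: 3 H
  1 × N: 2 H
  1 × N: 1 H
  1 × O: 1 H
  Total hydrogens = 14.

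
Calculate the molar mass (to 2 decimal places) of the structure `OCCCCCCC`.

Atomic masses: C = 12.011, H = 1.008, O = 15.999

116.20

Molecular formula: C7H16O.
M = 7×12.011 + 16×1.008 + 1×15.999 = 116.20 g/mol.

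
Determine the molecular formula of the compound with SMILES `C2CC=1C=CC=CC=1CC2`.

C10H12

Heavy atoms from the SMILES: 10 C.
Implicit hydrogens by atom environment:
  4 × C: 2 H each → 8
  4 × C (aromatic): 1 H each → 4
  2 × C (aromatic): no H
  Total hydrogens = 12.
Molecular formula: C10H12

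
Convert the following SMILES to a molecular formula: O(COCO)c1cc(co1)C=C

C8H10O4

Heavy atoms from the SMILES: 8 C, 4 O.
Implicit hydrogens by atom environment:
  3 × C: 2 H each → 6
  2 × C (aromatic): 1 H each → 2
  2 × C (aromatic): no H
  2 × O: no H
  1 × C: 1 H
  1 × O: 1 H
  1 × O (aromatic): no H
  Total hydrogens = 10.
Molecular formula: C8H10O4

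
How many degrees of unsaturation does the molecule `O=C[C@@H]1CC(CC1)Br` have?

Molecular formula from the SMILES: C6H9BrO.
DoU = (2C + 2 + N − H − X)/2 = (2·6 + 2 + 0 − 9 − 1)/2 = 4/2 = 2.
(Structurally: 1 ring(s) + 1 π bond(s) = 2.)

2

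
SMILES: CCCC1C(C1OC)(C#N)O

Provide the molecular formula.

Heavy atoms from the SMILES: 8 C, 1 N, 2 O.
Implicit hydrogens by atom environment:
  2 × C: 3 H each → 6
  2 × C: 2 H each → 4
  2 × C: 1 H each → 2
  2 × C: no H
  1 × N: no H
  1 × O: 1 H
  1 × O: no H
  Total hydrogens = 13.
Molecular formula: C8H13NO2

C8H13NO2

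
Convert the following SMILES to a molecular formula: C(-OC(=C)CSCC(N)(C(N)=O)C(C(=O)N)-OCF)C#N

C11H17FN4O4S

Heavy atoms from the SMILES: 11 C, 1 F, 4 N, 4 O, 1 S.
Implicit hydrogens by atom environment:
  5 × C: 2 H each → 10
  5 × C: no H
  4 × O: no H
  3 × N: 2 H each → 6
  1 × C: 1 H
  1 × F: no H
  1 × N: no H
  1 × S: no H
  Total hydrogens = 17.
Molecular formula: C11H17FN4O4S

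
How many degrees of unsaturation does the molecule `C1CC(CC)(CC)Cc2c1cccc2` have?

Molecular formula from the SMILES: C14H20.
DoU = (2C + 2 + N − H − X)/2 = (2·14 + 2 + 0 − 20 − 0)/2 = 10/2 = 5.
(Structurally: 2 ring(s) + 3 π bond(s) = 5.)

5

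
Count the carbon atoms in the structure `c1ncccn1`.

4

The symbol for carbon appears 4 times in the SMILES. Lowercase c denotes aromatic carbon and counts toward C.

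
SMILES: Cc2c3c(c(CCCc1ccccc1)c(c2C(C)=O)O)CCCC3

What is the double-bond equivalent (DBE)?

10

Molecular formula from the SMILES: C22H26O2.
DoU = (2C + 2 + N − H − X)/2 = (2·22 + 2 + 0 − 26 − 0)/2 = 20/2 = 10.
(Structurally: 3 ring(s) + 7 π bond(s) = 10.)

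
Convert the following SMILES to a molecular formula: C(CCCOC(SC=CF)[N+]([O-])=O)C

Heavy atoms from the SMILES: 8 C, 1 F, 1 N, 3 O, 1 S.
Implicit hydrogens by atom environment:
  4 × C: 2 H each → 8
  3 × C: 1 H each → 3
  2 × O: no H
  1 × C: 3 H
  1 × F: no H
  1 × N (charge +1): no H
  1 × O (charge -1): no H
  1 × S: no H
  Total hydrogens = 14.
Molecular formula: C8H14FNO3S

C8H14FNO3S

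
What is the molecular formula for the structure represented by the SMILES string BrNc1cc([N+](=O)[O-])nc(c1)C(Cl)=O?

C6H3BrClN3O3

Heavy atoms from the SMILES: 1 Br, 6 C, 1 Cl, 3 N, 3 O.
Implicit hydrogens by atom environment:
  3 × C (aromatic): no H
  2 × C (aromatic): 1 H each → 2
  2 × O: no H
  1 × Br: no H
  1 × C: no H
  1 × Cl: no H
  1 × N: 1 H
  1 × N (aromatic): no H
  1 × N (charge +1): no H
  1 × O (charge -1): no H
  Total hydrogens = 3.
Molecular formula: C6H3BrClN3O3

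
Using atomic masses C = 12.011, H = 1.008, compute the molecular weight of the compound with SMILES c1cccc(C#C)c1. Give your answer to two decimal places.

102.14

Molecular formula: C8H6.
M = 8×12.011 + 6×1.008 = 102.14 g/mol.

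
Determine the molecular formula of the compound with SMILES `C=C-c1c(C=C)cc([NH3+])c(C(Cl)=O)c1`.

Heavy atoms from the SMILES: 11 C, 1 Cl, 1 N, 1 O.
Implicit hydrogens by atom environment:
  4 × C (aromatic): no H
  2 × C: 2 H each → 4
  2 × C (aromatic): 1 H each → 2
  2 × C: 1 H each → 2
  1 × C: no H
  1 × Cl: no H
  1 × N (charge +1): 3 H
  1 × O: no H
  Total hydrogens = 11.
Net charge +1.
Molecular formula: C11H11ClNO+

C11H11ClNO+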